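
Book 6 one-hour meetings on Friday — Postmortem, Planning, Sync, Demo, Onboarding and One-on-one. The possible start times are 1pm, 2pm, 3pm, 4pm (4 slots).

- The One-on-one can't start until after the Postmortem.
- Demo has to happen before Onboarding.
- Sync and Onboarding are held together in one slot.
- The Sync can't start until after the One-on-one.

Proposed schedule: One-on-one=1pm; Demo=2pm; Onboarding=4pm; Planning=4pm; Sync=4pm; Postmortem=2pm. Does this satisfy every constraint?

The One-on-one can't start until after the Postmortem — violated.
Sync and Onboarding are held together in one slot — holds.
The Sync can't start until after the One-on-one — holds.
Demo has to happen before Onboarding — holds.

No — it violates: The One-on-one can't start until after the Postmortem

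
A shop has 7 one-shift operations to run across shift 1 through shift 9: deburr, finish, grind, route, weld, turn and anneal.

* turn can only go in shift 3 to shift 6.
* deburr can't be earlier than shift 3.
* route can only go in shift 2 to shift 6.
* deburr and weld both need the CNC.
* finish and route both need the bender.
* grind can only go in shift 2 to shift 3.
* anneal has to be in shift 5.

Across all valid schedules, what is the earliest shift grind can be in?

Grind is available from shift 2; grind's own window allows nothing later than shift 3.
grind at shift 2 is achievable: turn -> shift 3; grind -> shift 2; anneal -> shift 5; deburr -> shift 3; finish -> shift 1; route -> shift 2; weld -> shift 1.

shift 2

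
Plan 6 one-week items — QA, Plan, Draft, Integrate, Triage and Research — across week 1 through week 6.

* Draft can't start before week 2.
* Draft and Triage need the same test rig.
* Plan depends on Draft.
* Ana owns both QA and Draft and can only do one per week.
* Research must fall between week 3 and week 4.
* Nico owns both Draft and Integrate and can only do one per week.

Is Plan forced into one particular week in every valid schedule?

Plan can be week 3 (e.g. QA=week 1, Draft=week 2, Integrate=week 1, Research=week 3, Triage=week 1, Plan=week 3) or week 4 (e.g. Draft=week 2, Integrate=week 1, Plan=week 4, Triage=week 1, Research=week 3, QA=week 1).

No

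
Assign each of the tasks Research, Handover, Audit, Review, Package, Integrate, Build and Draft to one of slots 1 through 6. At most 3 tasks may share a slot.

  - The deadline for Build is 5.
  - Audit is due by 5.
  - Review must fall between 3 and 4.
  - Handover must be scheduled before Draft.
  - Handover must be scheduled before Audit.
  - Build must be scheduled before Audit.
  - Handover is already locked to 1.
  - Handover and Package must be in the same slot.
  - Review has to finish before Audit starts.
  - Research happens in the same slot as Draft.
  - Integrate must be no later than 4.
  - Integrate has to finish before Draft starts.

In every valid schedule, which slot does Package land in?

1

Package must be in the same slot as Handover, which can't be after 1, so Package is at most 1.
So Package is pinned to 1.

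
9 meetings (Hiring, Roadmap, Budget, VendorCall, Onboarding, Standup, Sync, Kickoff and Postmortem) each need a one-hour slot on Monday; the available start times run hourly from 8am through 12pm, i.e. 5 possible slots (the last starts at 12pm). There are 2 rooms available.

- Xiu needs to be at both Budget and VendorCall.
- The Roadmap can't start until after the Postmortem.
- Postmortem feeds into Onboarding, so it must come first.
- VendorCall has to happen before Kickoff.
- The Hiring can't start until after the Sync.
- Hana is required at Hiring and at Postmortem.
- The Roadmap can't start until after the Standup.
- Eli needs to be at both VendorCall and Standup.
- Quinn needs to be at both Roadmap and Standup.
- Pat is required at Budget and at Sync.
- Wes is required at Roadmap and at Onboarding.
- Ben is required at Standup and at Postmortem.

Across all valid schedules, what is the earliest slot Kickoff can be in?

Precedence pushes Kickoff to at least 9am.
Kickoff at 9am is achievable: Budget in 12pm; Kickoff in 9am; VendorCall in 8am; Standup in 9am; Postmortem in 8am; Roadmap in 10am; Sync in 10am; Hiring in 11am; Onboarding in 11am.

9am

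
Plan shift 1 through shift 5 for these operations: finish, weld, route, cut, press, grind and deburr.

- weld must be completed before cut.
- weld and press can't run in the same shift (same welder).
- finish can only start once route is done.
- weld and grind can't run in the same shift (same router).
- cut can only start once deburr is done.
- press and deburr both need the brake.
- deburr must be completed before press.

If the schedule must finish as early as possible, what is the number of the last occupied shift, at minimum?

The precedence chain requires at least 2 distinct shifts.
2 works (last occupied shift: shift 2): for example route=shift 1; cut=shift 2; grind=shift 2; finish=shift 2; weld=shift 1; press=shift 2; deburr=shift 1.

2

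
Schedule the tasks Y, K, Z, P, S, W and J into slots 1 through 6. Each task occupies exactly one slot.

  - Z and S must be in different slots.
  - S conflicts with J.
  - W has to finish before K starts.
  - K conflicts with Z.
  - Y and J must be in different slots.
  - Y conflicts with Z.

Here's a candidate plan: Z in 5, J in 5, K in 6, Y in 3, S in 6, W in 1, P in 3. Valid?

Y conflicts with Z — holds.
K conflicts with Z — holds.
S conflicts with J — holds.
Z and S must be in different slots — holds.
W has to finish before K starts — holds.
Y and J must be in different slots — holds.

Yes, all constraints hold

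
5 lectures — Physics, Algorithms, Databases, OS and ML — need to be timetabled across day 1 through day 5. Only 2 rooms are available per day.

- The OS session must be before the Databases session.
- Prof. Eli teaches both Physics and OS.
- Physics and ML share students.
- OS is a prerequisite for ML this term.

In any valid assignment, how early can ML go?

Precedence pushes ML to at least day 2.
ML at day 2 is achievable: OS=day 1; ML=day 2; Physics=day 3; Databases=day 2; Algorithms=day 1.

day 2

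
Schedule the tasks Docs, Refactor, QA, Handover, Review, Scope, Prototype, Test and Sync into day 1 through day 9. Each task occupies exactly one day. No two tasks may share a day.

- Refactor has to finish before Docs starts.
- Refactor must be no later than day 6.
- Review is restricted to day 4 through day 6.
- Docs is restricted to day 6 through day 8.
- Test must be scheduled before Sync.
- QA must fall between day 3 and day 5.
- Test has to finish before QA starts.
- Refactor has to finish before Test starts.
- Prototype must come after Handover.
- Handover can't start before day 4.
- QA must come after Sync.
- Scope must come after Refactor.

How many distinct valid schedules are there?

34

Splitting on Docs: it can be day 6 (6), day 7 (14), day 8 (14). Listing each branch's schedules as (Refactor, QA, Handover, Review, Scope, Prototype, Test, Sync) by day number:
Docs=day 6: (1,4,7,5,8,9,2,3) (1,4,7,5,9,8,2,3) (1,4,8,5,7,9,2,3) (1,5,7,4,8,9,2,3) (1,5,7,4,9,8,2,3) (1,5,8,4,7,9,2,3) — 6.
Docs=day 7: (1,4,5,6,8,9,2,3) (1,4,5,6,9,8,2,3) (1,4,6,5,8,9,2,3) (1,4,6,5,9,8,2,3) (1,4,8,5,6,9,2,3) (1,4,8,6,5,9,2,3) (1,5,4,6,8,9,2,3) (1,5,4,6,9,8,2,3) (1,5,6,4,8,9,2,3) (1,5,6,4,9,8,2,3) (1,5,8,4,6,9,2,3) (1,5,8,6,2,9,3,4) (1,5,8,6,3,9,2,4) (1,5,8,6,4,9,2,3) — 14.
Docs=day 8: (1,4,5,6,7,9,2,3) (1,4,5,6,9,7,2,3) (1,4,6,5,7,9,2,3) (1,4,6,5,9,7,2,3) (1,4,7,5,6,9,2,3) (1,4,7,6,5,9,2,3) (1,5,4,6,7,9,2,3) (1,5,4,6,9,7,2,3) (1,5,6,4,7,9,2,3) (1,5,6,4,9,7,2,3) (1,5,7,4,6,9,2,3) (1,5,7,6,2,9,3,4) (1,5,7,6,3,9,2,4) (1,5,7,6,4,9,2,3) — 14.
Summing: 6 + 14 + 14 = 34.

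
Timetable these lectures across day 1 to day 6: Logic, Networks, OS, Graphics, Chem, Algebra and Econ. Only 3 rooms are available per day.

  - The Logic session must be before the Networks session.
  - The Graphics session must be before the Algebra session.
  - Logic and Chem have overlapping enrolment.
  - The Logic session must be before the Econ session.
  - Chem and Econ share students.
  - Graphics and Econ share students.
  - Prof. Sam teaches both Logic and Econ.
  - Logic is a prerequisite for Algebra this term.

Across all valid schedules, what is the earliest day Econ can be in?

Precedence pushes Econ to at least day 2.
Econ at day 2 is achievable: Econ=day 2, Logic=day 1, Chem=day 3, Algebra=day 2, OS=day 1, Graphics=day 1, Networks=day 2.

day 2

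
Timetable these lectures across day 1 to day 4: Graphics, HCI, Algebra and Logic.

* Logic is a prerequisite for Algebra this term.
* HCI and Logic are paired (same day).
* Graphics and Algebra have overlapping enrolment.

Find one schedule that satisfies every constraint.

Algebra=day 2; HCI=day 1; Graphics=day 1; Logic=day 1

Checking: Logic(day 1) before Algebra(day 2); Graphics(day 1) != Algebra(day 2); HCI = Logic = day 1.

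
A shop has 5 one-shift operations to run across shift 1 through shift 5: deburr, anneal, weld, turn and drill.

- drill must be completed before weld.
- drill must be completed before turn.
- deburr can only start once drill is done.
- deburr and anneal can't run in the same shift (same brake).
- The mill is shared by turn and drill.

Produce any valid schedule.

weld=shift 2, turn=shift 2, deburr=shift 2, anneal=shift 1, drill=shift 1

Checking: drill(shift 1) before deburr(shift 2); drill(shift 1) before weld(shift 2); drill(shift 1) before turn(shift 2); turn(shift 2) != drill(shift 1); deburr(shift 2) != anneal(shift 1).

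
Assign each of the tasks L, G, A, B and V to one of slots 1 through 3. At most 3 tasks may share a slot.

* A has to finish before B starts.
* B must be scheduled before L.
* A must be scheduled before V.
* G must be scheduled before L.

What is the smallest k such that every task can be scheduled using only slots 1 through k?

3 slots

The precedence chain requires at least 3 distinct slots.
With at most 3 per slot and 5 tasks, at least 2 slots are needed.
3 works (last occupied slot: 3): for example B=2, L=3, A=1, G=1, V=2.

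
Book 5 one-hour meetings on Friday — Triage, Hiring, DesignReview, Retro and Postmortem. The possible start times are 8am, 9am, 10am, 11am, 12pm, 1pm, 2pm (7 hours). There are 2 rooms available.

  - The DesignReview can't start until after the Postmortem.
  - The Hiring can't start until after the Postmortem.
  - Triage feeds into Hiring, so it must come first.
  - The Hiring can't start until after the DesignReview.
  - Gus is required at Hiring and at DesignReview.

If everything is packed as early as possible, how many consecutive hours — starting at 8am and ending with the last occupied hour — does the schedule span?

The precedence chain requires at least 3 distinct hours.
With at most 2 per hour and 5 meetings, at least 3 hours are needed.
3 works (last occupied hour: 10am): for example Hiring in 10am; Postmortem in 8am; Triage in 8am; DesignReview in 9am; Retro in 9am.

3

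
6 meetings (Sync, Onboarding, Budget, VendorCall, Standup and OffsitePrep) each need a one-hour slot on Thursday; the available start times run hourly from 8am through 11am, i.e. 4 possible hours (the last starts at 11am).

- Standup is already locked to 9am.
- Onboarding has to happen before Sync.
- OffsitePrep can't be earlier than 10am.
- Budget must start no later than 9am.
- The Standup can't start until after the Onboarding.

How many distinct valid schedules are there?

Splitting on Sync: it can be 9am (16), 10am (16), 11am (16). Listing each branch's schedules as (Onboarding, Budget, VendorCall, Standup, OffsitePrep):
Sync=9am: (8am,8am,8am,9am,10am) (8am,8am,8am,9am,11am) (8am,8am,9am,9am,10am) (8am,8am,9am,9am,11am) (8am,8am,10am,9am,10am) (8am,8am,10am,9am,11am) (8am,8am,11am,9am,10am) (8am,8am,11am,9am,11am) (8am,9am,8am,9am,10am) (8am,9am,8am,9am,11am) (8am,9am,9am,9am,10am) (8am,9am,9am,9am,11am) (8am,9am,10am,9am,10am) (8am,9am,10am,9am,11am) (8am,9am,11am,9am,10am) (8am,9am,11am,9am,11am) — 16.
Sync=10am: (8am,8am,8am,9am,10am) (8am,8am,8am,9am,11am) (8am,8am,9am,9am,10am) (8am,8am,9am,9am,11am) (8am,8am,10am,9am,10am) (8am,8am,10am,9am,11am) (8am,8am,11am,9am,10am) (8am,8am,11am,9am,11am) (8am,9am,8am,9am,10am) (8am,9am,8am,9am,11am) (8am,9am,9am,9am,10am) (8am,9am,9am,9am,11am) (8am,9am,10am,9am,10am) (8am,9am,10am,9am,11am) (8am,9am,11am,9am,10am) (8am,9am,11am,9am,11am) — 16.
Sync=11am: (8am,8am,8am,9am,10am) (8am,8am,8am,9am,11am) (8am,8am,9am,9am,10am) (8am,8am,9am,9am,11am) (8am,8am,10am,9am,10am) (8am,8am,10am,9am,11am) (8am,8am,11am,9am,10am) (8am,8am,11am,9am,11am) (8am,9am,8am,9am,10am) (8am,9am,8am,9am,11am) (8am,9am,9am,9am,10am) (8am,9am,9am,9am,11am) (8am,9am,10am,9am,10am) (8am,9am,10am,9am,11am) (8am,9am,11am,9am,10am) (8am,9am,11am,9am,11am) — 16.
Summing: 16 + 16 + 16 = 48.

48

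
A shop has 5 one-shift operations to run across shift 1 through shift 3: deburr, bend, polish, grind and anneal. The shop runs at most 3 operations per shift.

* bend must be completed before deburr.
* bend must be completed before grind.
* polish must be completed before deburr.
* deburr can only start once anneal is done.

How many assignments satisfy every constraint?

Splitting on deburr: it can be shift 2 (2), shift 3 (12). Listing each branch's schedules as (bend, polish, grind, anneal) by shift number:
deburr=shift 2: (1,1,2,1) (1,1,3,1) — 2.
deburr=shift 3: (1,1,2,1) (1,1,2,2) (1,1,3,1) (1,1,3,2) (1,2,2,1) (1,2,2,2) (1,2,3,1) (1,2,3,2) (2,1,3,1) (2,1,3,2) (2,2,3,1) (2,2,3,2) — 12.
Summing: 2 + 12 = 14.

14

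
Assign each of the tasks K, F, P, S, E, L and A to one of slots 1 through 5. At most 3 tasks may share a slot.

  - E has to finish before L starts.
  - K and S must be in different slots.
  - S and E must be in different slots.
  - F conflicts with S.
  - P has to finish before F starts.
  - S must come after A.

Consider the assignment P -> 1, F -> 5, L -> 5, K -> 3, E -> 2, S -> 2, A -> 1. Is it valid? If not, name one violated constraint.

K and S must be in different slots — holds.
F conflicts with S — holds.
E has to finish before L starts — holds.
S and E must be in different slots — violated.
At most 3 tasks may share a slot — holds.
P has to finish before F starts — holds.
S must come after A — holds.

No. S and E must be in different slots is not satisfied.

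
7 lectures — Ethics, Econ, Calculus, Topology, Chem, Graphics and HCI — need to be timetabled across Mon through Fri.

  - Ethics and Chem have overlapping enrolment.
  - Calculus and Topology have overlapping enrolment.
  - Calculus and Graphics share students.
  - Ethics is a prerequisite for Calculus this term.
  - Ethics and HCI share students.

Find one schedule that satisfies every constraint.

HCI -> Tue, Ethics -> Mon, Econ -> Mon, Graphics -> Mon, Calculus -> Tue, Topology -> Mon, Chem -> Tue

Checking: Ethics(Mon) before Calculus(Tue); Ethics(Mon) != Chem(Tue); Calculus(Tue) != Graphics(Mon); Calculus(Tue) != Topology(Mon); Ethics(Mon) != HCI(Tue).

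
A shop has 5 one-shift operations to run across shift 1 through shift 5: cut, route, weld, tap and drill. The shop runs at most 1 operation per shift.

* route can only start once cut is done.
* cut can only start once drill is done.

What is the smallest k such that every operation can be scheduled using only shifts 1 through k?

The precedence chain requires at least 3 distinct shifts.
With at most 1 per shift and 5 operations, at least 5 shifts are needed.
5 works (last occupied shift: shift 5): for example tap in shift 5, cut in shift 2, route in shift 3, drill in shift 1, weld in shift 4.

5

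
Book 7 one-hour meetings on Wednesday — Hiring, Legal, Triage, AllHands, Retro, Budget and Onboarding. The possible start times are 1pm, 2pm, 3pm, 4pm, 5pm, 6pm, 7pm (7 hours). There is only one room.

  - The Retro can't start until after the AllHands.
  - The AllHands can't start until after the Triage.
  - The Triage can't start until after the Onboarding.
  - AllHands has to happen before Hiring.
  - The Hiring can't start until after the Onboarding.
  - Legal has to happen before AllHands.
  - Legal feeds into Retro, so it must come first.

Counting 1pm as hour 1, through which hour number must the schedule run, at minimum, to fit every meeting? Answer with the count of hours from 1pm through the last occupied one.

The precedence chain requires at least 4 distinct hours.
With at most 1 per hour and 7 meetings, at least 7 hours are needed.
7 works (last occupied hour: 7pm): for example Hiring=5pm, Onboarding=2pm, Retro=6pm, Budget=7pm, Triage=3pm, Legal=1pm, AllHands=4pm.

7 hours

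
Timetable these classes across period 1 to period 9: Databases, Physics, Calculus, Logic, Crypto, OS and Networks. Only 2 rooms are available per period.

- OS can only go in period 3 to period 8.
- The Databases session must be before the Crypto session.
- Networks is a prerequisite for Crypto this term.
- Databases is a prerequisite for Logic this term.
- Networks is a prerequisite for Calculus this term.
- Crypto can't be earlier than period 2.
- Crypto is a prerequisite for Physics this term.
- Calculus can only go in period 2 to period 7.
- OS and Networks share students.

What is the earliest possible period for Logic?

Precedence pushes Logic to at least period 2.
Logic at period 2 is achievable: Databases -> period 1; OS -> period 3; Physics -> period 4; Crypto -> period 3; Logic -> period 2; Networks -> period 1; Calculus -> period 2.

period 2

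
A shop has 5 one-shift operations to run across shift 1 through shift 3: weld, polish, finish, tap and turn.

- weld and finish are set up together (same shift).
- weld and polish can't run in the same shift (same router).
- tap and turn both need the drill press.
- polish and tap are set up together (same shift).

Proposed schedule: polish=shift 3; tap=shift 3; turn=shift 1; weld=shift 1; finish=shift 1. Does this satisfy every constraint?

polish and tap are set up together (same shift) — holds.
tap and turn both need the drill press — holds.
weld and polish can't run in the same shift (same router) — holds.
weld and finish are set up together (same shift) — holds.

Valid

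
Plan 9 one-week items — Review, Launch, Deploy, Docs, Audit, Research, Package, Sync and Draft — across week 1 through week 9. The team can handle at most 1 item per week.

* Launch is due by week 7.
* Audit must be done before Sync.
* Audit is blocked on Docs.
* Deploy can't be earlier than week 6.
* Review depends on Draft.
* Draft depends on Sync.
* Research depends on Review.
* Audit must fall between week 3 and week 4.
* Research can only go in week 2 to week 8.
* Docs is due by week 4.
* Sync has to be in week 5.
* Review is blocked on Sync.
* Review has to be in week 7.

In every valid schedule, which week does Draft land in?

week 6

Sync is fixed at week 5 and must come before Draft, so Draft is at least week 6.
Review is fixed at week 7 and must come after Draft, so Draft is at most week 6.
So Draft must be week 6.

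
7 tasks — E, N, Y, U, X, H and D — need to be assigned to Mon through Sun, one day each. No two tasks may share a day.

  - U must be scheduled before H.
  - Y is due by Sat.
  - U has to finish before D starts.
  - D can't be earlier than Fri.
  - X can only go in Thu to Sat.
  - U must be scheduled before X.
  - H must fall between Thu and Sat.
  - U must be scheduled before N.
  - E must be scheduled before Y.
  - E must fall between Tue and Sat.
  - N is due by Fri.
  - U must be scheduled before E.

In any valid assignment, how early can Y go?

Wed

Precedence pushes Y to at least Wed; Y's own window allows nothing later than Sat.
Y at Wed is achievable: Y -> Wed, D -> Sun, H -> Sat, N -> Fri, U -> Mon, E -> Tue, X -> Thu.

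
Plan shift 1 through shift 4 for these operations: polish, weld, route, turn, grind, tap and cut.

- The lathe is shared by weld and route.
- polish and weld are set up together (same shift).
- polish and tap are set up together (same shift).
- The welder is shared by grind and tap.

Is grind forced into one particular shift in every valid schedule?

grind can be shift 1 (e.g. cut in shift 1, tap in shift 2, weld in shift 2, turn in shift 1, route in shift 1, grind in shift 1, polish in shift 2) or shift 2 (e.g. cut=shift 1, polish=shift 1, tap=shift 1, weld=shift 1, turn=shift 1, route=shift 2, grind=shift 2).

No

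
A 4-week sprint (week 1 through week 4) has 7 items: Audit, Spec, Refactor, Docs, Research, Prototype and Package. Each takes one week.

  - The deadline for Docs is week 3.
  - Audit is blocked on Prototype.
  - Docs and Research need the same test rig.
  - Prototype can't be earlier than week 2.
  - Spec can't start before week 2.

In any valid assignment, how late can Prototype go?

week 3

Prototype is available from week 2; downstream work caps Prototype at week 3.
Prototype at week 3 is achievable: Research=week 2, Package=week 1, Spec=week 2, Docs=week 1, Prototype=week 3, Refactor=week 1, Audit=week 4.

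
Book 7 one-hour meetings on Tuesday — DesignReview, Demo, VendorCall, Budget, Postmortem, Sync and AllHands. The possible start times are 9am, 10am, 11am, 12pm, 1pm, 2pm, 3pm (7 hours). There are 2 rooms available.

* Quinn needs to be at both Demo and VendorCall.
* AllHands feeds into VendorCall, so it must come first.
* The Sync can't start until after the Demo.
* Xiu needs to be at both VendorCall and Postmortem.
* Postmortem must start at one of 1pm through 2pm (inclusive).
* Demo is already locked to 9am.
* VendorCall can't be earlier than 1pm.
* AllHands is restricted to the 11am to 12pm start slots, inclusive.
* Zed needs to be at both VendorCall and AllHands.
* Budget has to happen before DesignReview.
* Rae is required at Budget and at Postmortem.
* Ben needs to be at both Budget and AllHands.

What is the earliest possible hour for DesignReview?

Precedence pushes DesignReview to at least 10am.
DesignReview at 10am is achievable: AllHands -> 11am, VendorCall -> 2pm, Sync -> 10am, Postmortem -> 1pm, DesignReview -> 10am, Budget -> 9am, Demo -> 9am.

10am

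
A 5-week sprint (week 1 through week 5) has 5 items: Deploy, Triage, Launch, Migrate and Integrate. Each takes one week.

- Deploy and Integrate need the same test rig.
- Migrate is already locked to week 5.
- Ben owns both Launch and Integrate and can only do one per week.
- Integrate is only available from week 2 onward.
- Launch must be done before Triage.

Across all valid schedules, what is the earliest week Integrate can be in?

week 2

Integrate is available from week 2.
Integrate at week 2 is achievable: Integrate=week 2; Triage=week 2; Launch=week 1; Migrate=week 5; Deploy=week 1.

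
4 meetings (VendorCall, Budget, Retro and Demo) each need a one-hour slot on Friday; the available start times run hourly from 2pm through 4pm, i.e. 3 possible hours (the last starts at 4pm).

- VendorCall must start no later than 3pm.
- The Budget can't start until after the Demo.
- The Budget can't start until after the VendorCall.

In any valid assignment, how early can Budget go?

Precedence pushes Budget to at least 3pm.
Budget at 3pm is achievable: Budget -> 3pm; VendorCall -> 2pm; Demo -> 2pm; Retro -> 2pm.

3pm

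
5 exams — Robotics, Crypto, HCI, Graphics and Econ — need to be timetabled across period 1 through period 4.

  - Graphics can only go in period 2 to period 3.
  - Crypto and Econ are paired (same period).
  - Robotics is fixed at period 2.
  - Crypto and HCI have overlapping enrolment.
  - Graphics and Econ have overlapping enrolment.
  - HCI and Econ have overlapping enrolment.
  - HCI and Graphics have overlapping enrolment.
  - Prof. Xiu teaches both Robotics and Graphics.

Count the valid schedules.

Splitting on Crypto: it can be period 1 (2), period 2 (2), period 4 (2). Listing each branch's schedules as (Robotics, HCI, Graphics, Econ) by period number:
Crypto=period 1: (2,2,3,1) (2,4,3,1) — 2.
Crypto=period 2: (2,1,3,2) (2,4,3,2) — 2.
Crypto=period 4: (2,1,3,4) (2,2,3,4) — 2.
Summing: 2 + 2 + 2 = 6.

6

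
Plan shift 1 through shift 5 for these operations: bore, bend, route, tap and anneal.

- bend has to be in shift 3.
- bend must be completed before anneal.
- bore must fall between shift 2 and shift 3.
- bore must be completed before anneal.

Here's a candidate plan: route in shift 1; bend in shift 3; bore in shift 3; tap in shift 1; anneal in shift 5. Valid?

bore must fall between shift 2 and shift 3 — holds.
bend has to be in shift 3 — holds.
bend must be completed before anneal — holds.
bore must be completed before anneal — holds.

Valid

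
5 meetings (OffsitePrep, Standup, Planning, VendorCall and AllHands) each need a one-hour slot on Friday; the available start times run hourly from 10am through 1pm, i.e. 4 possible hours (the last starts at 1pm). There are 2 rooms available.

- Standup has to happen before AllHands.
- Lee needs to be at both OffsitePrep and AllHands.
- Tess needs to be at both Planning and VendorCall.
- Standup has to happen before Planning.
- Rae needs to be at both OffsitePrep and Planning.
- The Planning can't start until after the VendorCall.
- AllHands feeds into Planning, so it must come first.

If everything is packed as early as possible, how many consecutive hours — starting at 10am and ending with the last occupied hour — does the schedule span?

3

The precedence chain requires at least 3 distinct hours.
With at most 2 per hour and 5 meetings, at least 3 hours are needed.
3 works (last occupied hour: 12pm): for example VendorCall in 11am, Standup in 10am, OffsitePrep in 10am, AllHands in 11am, Planning in 12pm.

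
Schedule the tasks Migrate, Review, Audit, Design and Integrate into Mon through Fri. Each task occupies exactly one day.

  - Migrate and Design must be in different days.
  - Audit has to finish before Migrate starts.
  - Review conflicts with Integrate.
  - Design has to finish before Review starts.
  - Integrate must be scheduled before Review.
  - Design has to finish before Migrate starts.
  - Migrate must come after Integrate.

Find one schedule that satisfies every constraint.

Design=Mon, Review=Tue, Migrate=Tue, Audit=Mon, Integrate=Mon

Checking: Design(Mon) before Review(Tue); Integrate(Mon) before Migrate(Tue); Audit(Mon) before Migrate(Tue); Design(Mon) before Migrate(Tue); Integrate(Mon) before Review(Tue); Review(Tue) != Integrate(Mon); Migrate(Tue) != Design(Mon).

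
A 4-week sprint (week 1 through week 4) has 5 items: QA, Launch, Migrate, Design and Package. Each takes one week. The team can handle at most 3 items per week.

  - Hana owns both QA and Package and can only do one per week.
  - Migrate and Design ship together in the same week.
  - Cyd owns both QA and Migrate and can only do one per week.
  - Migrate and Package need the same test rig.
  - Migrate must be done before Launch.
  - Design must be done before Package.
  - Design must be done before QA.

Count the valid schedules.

22

Splitting on QA: it can be week 2 (6), week 3 (8), week 4 (8). Listing each branch's schedules as (Launch, Migrate, Design, Package) by week number:
QA=week 2: (2,1,1,3) (2,1,1,4) (3,1,1,3) (3,1,1,4) (4,1,1,3) (4,1,1,4) — 6.
QA=week 3: (2,1,1,2) (2,1,1,4) (3,1,1,2) (3,1,1,4) (3,2,2,4) (4,1,1,2) (4,1,1,4) (4,2,2,4) — 8.
QA=week 4: (2,1,1,2) (2,1,1,3) (3,1,1,2) (3,1,1,3) (3,2,2,3) (4,1,1,2) (4,1,1,3) (4,2,2,3) — 8.
Summing: 6 + 8 + 8 = 22.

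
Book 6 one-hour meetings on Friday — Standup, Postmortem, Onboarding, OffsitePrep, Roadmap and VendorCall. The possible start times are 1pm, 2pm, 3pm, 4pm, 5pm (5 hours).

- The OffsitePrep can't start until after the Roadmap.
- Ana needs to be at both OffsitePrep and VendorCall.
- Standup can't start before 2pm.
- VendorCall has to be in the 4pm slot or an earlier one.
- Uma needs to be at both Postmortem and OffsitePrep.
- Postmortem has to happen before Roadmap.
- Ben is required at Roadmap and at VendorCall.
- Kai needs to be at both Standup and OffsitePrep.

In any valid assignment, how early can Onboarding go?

Onboarding at 1pm is achievable: Postmortem in 1pm; OffsitePrep in 3pm; Standup in 2pm; Onboarding in 1pm; VendorCall in 1pm; Roadmap in 2pm.

1pm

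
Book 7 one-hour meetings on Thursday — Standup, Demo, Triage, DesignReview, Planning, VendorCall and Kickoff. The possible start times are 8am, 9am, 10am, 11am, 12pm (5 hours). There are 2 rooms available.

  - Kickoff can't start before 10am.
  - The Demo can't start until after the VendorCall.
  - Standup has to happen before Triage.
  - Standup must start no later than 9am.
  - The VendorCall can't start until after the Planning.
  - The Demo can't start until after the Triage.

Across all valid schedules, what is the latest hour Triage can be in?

Precedence pushes Triage to at least 9am; downstream work caps Triage at 11am.
Triage at 11am is achievable: VendorCall=9am; Kickoff=10am; Demo=12pm; Triage=11am; Standup=8am; DesignReview=9am; Planning=8am.

11am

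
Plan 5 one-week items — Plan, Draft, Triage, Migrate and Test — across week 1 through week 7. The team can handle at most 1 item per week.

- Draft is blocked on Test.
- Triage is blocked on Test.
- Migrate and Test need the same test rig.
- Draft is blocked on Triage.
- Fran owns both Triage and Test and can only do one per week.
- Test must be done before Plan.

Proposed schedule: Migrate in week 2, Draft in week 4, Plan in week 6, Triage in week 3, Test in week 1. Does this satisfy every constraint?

Yes, all constraints hold

Migrate and Test need the same test rig — holds.
Triage is blocked on Test — holds.
Draft is blocked on Triage — holds.
The team can handle at most 1 item per week — holds.
Fran owns both Triage and Test and can only do one per week — holds.
Test must be done before Plan — holds.
Draft is blocked on Test — holds.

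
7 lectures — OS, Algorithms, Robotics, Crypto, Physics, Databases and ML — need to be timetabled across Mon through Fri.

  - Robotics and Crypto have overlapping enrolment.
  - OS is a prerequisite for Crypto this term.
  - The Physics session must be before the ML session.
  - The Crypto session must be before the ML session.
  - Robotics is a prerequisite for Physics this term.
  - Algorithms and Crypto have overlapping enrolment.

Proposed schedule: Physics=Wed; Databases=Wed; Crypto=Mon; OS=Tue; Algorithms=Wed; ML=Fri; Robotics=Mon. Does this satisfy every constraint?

Invalid. Robotics and Crypto have overlapping enrolment.

OS is a prerequisite for Crypto this term — violated.
The Physics session must be before the ML session — holds.
Robotics and Crypto have overlapping enrolment — violated.
The Crypto session must be before the ML session — holds.
Robotics is a prerequisite for Physics this term — holds.
Algorithms and Crypto have overlapping enrolment — holds.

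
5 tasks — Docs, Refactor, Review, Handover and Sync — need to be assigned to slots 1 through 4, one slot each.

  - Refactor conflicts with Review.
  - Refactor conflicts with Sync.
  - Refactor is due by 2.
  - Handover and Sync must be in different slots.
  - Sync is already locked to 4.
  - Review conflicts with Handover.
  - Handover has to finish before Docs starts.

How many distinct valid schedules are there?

Splitting on Docs: it can be 2 (5), 3 (10), 4 (14). Listing each branch's schedules as (Refactor, Review, Handover, Sync):
Docs=2: (1,2,1,4) (1,3,1,4) (1,4,1,4) (2,3,1,4) (2,4,1,4) — 5.
Docs=3: (1,2,1,4) (1,3,1,4) (1,3,2,4) (1,4,1,4) (1,4,2,4) (2,1,2,4) (2,3,1,4) (2,3,2,4) (2,4,1,4) (2,4,2,4) — 10.
Docs=4: (1,2,1,4) (1,2,3,4) (1,3,1,4) (1,3,2,4) (1,4,1,4) (1,4,2,4) (1,4,3,4) (2,1,2,4) (2,1,3,4) (2,3,1,4) (2,3,2,4) (2,4,1,4) (2,4,2,4) (2,4,3,4) — 14.
Summing: 5 + 10 + 14 = 29.

29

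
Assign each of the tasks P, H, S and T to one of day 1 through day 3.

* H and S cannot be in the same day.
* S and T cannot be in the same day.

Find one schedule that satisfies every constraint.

H -> day 1, P -> day 1, S -> day 2, T -> day 1

Checking: H(day 1) != S(day 2); S(day 2) != T(day 1).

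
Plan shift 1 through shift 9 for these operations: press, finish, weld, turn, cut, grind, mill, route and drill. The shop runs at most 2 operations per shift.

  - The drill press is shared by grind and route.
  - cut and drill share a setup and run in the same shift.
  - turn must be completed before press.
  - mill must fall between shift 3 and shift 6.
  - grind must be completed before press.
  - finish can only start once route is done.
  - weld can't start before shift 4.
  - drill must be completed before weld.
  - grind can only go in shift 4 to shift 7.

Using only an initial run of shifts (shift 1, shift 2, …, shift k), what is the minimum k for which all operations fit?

5 shifts

The precedence chain requires at least 2 distinct shifts.
With at most 2 per shift and 9 operations, at least 5 shifts are needed.
Propagating the time windows through the other constraints, press can't land before shift 5, so the schedule must run through at least shift 5.
5 works (last occupied shift: shift 5): for example route in shift 1; drill in shift 2; mill in shift 3; finish in shift 3; press in shift 5; turn in shift 1; weld in shift 4; grind in shift 4; cut in shift 2.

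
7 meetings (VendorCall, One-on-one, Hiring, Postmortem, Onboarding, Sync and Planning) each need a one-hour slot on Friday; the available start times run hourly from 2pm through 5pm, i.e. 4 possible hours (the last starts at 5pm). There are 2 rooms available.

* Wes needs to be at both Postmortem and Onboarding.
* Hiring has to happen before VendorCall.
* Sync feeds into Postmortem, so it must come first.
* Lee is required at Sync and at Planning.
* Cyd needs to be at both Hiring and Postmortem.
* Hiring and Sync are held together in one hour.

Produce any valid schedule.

VendorCall in 3pm; Hiring in 2pm; Postmortem in 3pm; One-on-one in 4pm; Sync in 2pm; Onboarding in 4pm; Planning in 5pm

Checking: Sync(2pm) before Postmortem(3pm); Hiring(2pm) before VendorCall(3pm); Postmortem(3pm) != Onboarding(4pm); Sync(2pm) != Planning(5pm); Hiring(2pm) != Postmortem(3pm); Hiring = Sync = 2pm; max 2 per hour (cap 2).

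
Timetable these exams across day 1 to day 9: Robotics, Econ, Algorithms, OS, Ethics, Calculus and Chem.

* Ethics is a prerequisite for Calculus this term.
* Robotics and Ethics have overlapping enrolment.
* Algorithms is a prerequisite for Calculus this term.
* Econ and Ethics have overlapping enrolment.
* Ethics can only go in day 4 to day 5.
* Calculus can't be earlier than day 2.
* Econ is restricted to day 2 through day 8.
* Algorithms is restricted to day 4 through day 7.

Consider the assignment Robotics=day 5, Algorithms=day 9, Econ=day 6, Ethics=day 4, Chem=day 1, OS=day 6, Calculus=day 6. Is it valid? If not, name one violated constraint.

No — it violates: Algorithms is a prerequisite for Calculus this term

Calculus can't be earlier than day 2 — holds.
Algorithms is a prerequisite for Calculus this term — violated.
Ethics can only go in day 4 to day 5 — holds.
Econ and Ethics have overlapping enrolment — holds.
Algorithms is restricted to day 4 through day 7 — violated.
Robotics and Ethics have overlapping enrolment — holds.
Ethics is a prerequisite for Calculus this term — holds.
Econ is restricted to day 2 through day 8 — holds.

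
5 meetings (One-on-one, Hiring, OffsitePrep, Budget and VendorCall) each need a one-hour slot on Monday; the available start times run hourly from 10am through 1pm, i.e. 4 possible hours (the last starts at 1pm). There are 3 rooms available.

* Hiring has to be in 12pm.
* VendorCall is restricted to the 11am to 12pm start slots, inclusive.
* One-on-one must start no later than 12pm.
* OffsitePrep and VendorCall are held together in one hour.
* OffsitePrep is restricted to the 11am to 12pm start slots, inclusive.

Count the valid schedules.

17

Splitting on One-on-one: it can be 10am (7), 11am (6), 12pm (4). Listing each branch's schedules as (Hiring, OffsitePrep, Budget, VendorCall):
One-on-one=10am: (12pm,11am,10am,11am) (12pm,11am,11am,11am) (12pm,11am,12pm,11am) (12pm,11am,1pm,11am) (12pm,12pm,10am,12pm) (12pm,12pm,11am,12pm) (12pm,12pm,1pm,12pm) — 7.
One-on-one=11am: (12pm,11am,10am,11am) (12pm,11am,12pm,11am) (12pm,11am,1pm,11am) (12pm,12pm,10am,12pm) (12pm,12pm,11am,12pm) (12pm,12pm,1pm,12pm) — 6.
One-on-one=12pm: (12pm,11am,10am,11am) (12pm,11am,11am,11am) (12pm,11am,12pm,11am) (12pm,11am,1pm,11am) — 4.
Summing: 7 + 6 + 4 = 17.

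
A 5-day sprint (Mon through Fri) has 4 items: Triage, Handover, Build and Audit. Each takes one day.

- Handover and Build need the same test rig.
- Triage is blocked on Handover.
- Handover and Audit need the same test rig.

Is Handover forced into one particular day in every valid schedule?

No

Handover can be Mon (e.g. Handover -> Mon; Triage -> Tue; Build -> Tue; Audit -> Tue) or Tue (e.g. Handover=Tue, Audit=Mon, Triage=Wed, Build=Mon).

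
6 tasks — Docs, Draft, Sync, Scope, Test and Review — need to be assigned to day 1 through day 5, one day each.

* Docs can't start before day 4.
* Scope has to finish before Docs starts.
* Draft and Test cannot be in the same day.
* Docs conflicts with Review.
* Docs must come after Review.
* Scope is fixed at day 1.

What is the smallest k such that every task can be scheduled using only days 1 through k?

4 days

The precedence chain requires at least 2 distinct days.
Docs can't be placed before day 4, so the schedule must run through at least day 4.
4 works (last occupied day: day 4): for example Sync=day 1, Test=day 2, Draft=day 1, Scope=day 1, Review=day 1, Docs=day 4.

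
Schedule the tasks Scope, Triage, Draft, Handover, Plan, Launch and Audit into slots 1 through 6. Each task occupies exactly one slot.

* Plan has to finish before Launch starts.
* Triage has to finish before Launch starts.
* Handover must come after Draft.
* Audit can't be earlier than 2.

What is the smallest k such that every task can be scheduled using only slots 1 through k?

2 slots

The precedence chain requires at least 2 distinct slots.
2 works (last occupied slot: 2): for example Handover -> 2; Draft -> 1; Launch -> 2; Scope -> 1; Audit -> 2; Triage -> 1; Plan -> 1.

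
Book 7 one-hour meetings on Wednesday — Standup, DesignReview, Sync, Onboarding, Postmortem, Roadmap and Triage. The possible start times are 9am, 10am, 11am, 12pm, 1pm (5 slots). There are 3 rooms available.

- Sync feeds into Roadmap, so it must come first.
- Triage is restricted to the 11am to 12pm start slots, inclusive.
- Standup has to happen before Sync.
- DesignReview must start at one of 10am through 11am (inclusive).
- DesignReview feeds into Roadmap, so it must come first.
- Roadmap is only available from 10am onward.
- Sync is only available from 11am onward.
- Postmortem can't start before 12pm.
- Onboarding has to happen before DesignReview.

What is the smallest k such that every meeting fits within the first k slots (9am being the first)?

4 slots

The precedence chain requires at least 3 distinct slots.
With at most 3 per slot and 7 meetings, at least 3 slots are needed.
Postmortem can't be placed before 12pm — that is slot 4 counting from 9am — so the schedule must run through at least 4 slots.
4 works (last occupied slot: 12pm): for example Standup=9am, Onboarding=9am, Triage=11am, Sync=11am, Postmortem=12pm, DesignReview=10am, Roadmap=12pm.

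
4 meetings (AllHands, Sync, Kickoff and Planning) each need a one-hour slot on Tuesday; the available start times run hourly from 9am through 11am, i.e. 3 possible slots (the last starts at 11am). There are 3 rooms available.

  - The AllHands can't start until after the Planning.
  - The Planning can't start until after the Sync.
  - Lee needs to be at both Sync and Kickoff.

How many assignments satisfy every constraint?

Enumerating: Planning -> 10am; AllHands -> 11am; Kickoff -> 10am; Sync -> 9am | Sync -> 9am; AllHands -> 11am; Kickoff -> 11am; Planning -> 10am.

2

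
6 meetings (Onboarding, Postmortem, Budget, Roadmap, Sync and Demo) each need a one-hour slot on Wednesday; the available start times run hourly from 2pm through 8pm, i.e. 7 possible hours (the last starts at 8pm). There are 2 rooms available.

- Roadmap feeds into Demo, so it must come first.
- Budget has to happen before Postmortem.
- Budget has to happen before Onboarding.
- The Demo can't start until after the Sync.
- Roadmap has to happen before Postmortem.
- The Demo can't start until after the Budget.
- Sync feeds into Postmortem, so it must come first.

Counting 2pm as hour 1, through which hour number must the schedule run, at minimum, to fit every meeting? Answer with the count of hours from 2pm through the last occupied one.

3 hours

The precedence chain requires at least 2 distinct hours.
With at most 2 per hour and 6 meetings, at least 3 hours are needed.
3 works (last occupied hour: 4pm): for example Budget -> 2pm, Postmortem -> 4pm, Roadmap -> 2pm, Demo -> 4pm, Sync -> 3pm, Onboarding -> 3pm.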